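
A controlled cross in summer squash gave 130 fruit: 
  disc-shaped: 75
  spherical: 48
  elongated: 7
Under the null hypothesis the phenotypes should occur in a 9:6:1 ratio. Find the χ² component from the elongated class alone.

The 9:6:1 ratio has 16 parts, so with N = 130 the expected counts are:
  disc-shaped: 130 × 9/16 = 73.125
  spherical: 130 × 6/16 = 48.75
  elongated: 130 × 1/16 = 8.125
Contribution of elongated: (7 − 8.125)² / 8.125 = 0.1558

0.156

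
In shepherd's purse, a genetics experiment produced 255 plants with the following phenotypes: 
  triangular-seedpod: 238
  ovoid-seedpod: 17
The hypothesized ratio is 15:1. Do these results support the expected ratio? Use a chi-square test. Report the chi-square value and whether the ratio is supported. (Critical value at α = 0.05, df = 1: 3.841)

Under the 15:1 hypothesis (Σ ratio = 16, N = 255):
  triangular-seedpod: 255 × 15/16 = 239.0625
  ovoid-seedpod: 255 × 1/16 = 15.9375
χ² = Σ (O − E)² / E
  triangular-seedpod: (238 − 239.0625)² / 239.0625 = 0.0047
  ovoid-seedpod: (17 − 15.9375)² / 15.9375 = 0.0708
χ² = 0.0047 + 0.0708 = 0.0755 ≈ 0.076
Degrees of freedom = 2 − 1 = 1; critical value at α = 0.05 is 3.841.
Since 0.076 < 3.841, we fail to reject the null hypothesis — the data are consistent with the 15:1 ratio.

0.076; consistent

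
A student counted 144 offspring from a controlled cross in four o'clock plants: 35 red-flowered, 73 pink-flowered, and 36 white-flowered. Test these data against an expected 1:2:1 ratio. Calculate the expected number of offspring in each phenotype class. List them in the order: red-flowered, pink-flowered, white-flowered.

The 1:2:1 ratio has 4 parts, so with N = 144 the expected counts are:
  red-flowered: 144 × 1/4 = 36
  pink-flowered: 144 × 2/4 = 72
  white-flowered: 144 × 1/4 = 36

36, 72, 36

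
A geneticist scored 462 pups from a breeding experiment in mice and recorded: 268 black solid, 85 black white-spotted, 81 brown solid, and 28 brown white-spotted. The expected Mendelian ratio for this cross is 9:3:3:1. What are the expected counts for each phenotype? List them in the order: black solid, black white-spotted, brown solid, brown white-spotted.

259.875, 86.625, 86.625, 28.875

The 9:3:3:1 ratio has 16 parts, so with N = 462 the expected counts are:
  black solid: 462 × 9/16 = 259.875
  black white-spotted: 462 × 3/16 = 86.625
  brown solid: 462 × 3/16 = 86.625
  brown white-spotted: 462 × 1/16 = 28.875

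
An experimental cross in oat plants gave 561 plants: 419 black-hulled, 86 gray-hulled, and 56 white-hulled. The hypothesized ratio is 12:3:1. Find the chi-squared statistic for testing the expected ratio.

16.010

The 12:3:1 ratio has 16 parts, so with N = 561 the expected counts are:
  black-hulled: 561 × 12/16 = 420.75
  gray-hulled: 561 × 3/16 = 105.1875
  white-hulled: 561 × 1/16 = 35.0625
χ² = Σ (O − E)² / E
  black-hulled: (419 − 420.75)² / 420.75 = 0.0073
  gray-hulled: (86 − 105.1875)² / 105.1875 = 3.5000
  white-hulled: (56 − 35.0625)² / 35.0625 = 12.5028
χ² = 0.0073 + 3.5000 + 12.5028 = 16.0101 ≈ 16.010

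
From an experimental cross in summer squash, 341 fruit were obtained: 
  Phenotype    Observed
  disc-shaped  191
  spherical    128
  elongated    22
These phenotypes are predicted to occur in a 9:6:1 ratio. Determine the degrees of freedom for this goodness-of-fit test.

A goodness-of-fit test with 3 phenotype classes has df = 3 − 1 = 2.

2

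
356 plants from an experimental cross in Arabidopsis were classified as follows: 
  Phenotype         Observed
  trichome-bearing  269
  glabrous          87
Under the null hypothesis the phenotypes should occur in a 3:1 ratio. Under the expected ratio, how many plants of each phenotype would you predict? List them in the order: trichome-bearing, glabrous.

Expected counts for N = 356 under a 3:1 ratio (total parts = 4):
  trichome-bearing: 356 × 3/4 = 267
  glabrous: 356 × 1/4 = 89

267, 89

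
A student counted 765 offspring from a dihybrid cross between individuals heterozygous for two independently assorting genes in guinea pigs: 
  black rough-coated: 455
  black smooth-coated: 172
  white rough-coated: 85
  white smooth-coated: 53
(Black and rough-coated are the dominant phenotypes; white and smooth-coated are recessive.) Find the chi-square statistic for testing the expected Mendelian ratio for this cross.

31.475

A dihybrid F₂ with independent assortment and complete dominance at both loci gives a 9:3:3:1 phenotypic ratio.
Under the 9:3:3:1 hypothesis (Σ ratio = 16, N = 765):
  black rough-coated: 765 × 9/16 = 430.3125
  black smooth-coated: 765 × 3/16 = 143.4375
  white rough-coated: 765 × 3/16 = 143.4375
  white smooth-coated: 765 × 1/16 = 47.8125
χ² = Σ (O − E)² / E
  black rough-coated: (455 − 430.3125)² / 430.3125 = 1.4163
  black smooth-coated: (172 − 143.4375)² / 143.4375 = 5.6876
  white rough-coated: (85 − 143.4375)² / 143.4375 = 23.8079
  white smooth-coated: (53 − 47.8125)² / 47.8125 = 0.5628
χ² = 1.4163 + 5.6876 + 23.8079 + 0.5628 = 31.4746 ≈ 31.475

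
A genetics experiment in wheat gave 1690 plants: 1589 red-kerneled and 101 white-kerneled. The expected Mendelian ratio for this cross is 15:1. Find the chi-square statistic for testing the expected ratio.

0.216

Expected counts for N = 1690 under a 15:1 ratio (total parts = 16):
  red-kerneled: 1690 × 15/16 = 1584.375
  white-kerneled: 1690 × 1/16 = 105.625
χ² = Σ (O − E)² / E
  red-kerneled: (1589 − 1584.375)² / 1584.375 = 0.0135
  white-kerneled: (101 − 105.625)² / 105.625 = 0.2025
χ² = 0.0135 + 0.2025 = 0.216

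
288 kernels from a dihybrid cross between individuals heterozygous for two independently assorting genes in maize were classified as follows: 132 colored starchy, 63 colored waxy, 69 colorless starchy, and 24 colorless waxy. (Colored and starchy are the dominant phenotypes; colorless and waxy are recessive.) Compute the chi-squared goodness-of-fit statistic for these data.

13.222

A dihybrid F₂ with independent assortment and complete dominance at both loci gives a 9:3:3:1 phenotypic ratio.
Expected counts for N = 288 under a 9:3:3:1 ratio (total parts = 16):
  colored starchy: 288 × 9/16 = 162
  colored waxy: 288 × 3/16 = 54
  colorless starchy: 288 × 3/16 = 54
  colorless waxy: 288 × 1/16 = 18
χ² = Σ (O − E)² / E
  colored starchy: (132 − 162)² / 162 = 5.5556
  colored waxy: (63 − 54)² / 54 = 1.5000
  colorless starchy: (69 − 54)² / 54 = 4.1667
  colorless waxy: (24 − 18)² / 18 = 2.0000
χ² = 5.5556 + 1.5000 + 4.1667 + 2.0000 = 13.2223 ≈ 13.222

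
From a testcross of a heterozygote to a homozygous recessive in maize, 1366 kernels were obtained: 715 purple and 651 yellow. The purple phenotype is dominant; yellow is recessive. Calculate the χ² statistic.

A testcross of a heterozygote (Aa × aa) gives a 1:1 phenotypic ratio.
The 1:1 ratio has 2 parts, so with N = 1366 the expected counts are:
  purple: 1366 × 1/2 = 683
  yellow: 1366 × 1/2 = 683
χ² = Σ (O − E)² / E
  purple: (715 − 683)² / 683 = 1.4993
  yellow: (651 − 683)² / 683 = 1.4993
χ² = 1.4993 + 1.4993 = 2.9986 ≈ 2.999

2.999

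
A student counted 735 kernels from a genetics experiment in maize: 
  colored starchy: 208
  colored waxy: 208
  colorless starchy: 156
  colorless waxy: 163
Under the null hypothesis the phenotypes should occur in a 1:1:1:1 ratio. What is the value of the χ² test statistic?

12.935

Under the 1:1:1:1 hypothesis (Σ ratio = 4, N = 735):
  colored starchy: 735 × 1/4 = 183.75
  colored waxy: 735 × 1/4 = 183.75
  colorless starchy: 735 × 1/4 = 183.75
  colorless waxy: 735 × 1/4 = 183.75
χ² = Σ (O − E)² / E
  colored starchy: (208 − 183.75)² / 183.75 = 3.2003
  colored waxy: (208 − 183.75)² / 183.75 = 3.2003
  colorless starchy: (156 − 183.75)² / 183.75 = 4.1908
  colorless waxy: (163 − 183.75)² / 183.75 = 2.3432
χ² = 3.2003 + 3.2003 + 4.1908 + 2.3432 = 12.9346 ≈ 12.935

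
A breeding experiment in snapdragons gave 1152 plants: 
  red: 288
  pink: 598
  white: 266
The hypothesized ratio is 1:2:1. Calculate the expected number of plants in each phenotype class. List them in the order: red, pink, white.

288, 576, 288

Under the 1:2:1 hypothesis (Σ ratio = 4, N = 1152):
  red: 1152 × 1/4 = 288
  pink: 1152 × 2/4 = 576
  white: 1152 × 1/4 = 288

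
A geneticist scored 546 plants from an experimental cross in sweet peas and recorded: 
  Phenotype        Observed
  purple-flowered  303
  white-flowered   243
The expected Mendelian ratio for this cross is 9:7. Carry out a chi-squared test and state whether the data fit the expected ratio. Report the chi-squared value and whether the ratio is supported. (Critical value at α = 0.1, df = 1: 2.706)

Under the 9:7 hypothesis (Σ ratio = 16, N = 546):
  purple-flowered: 546 × 9/16 = 307.125
  white-flowered: 546 × 7/16 = 238.875
χ² = Σ (O − E)² / E
  purple-flowered: (303 − 307.125)² / 307.125 = 0.0554
  white-flowered: (243 − 238.875)² / 238.875 = 0.0712
χ² = 0.0554 + 0.0712 = 0.1266 ≈ 0.127
Degrees of freedom = 2 − 1 = 1; critical value at α = 0.1 is 2.706.
Since 0.127 < 2.706, we fail to reject the null hypothesis — the data are consistent with the 9:7 ratio.

0.127; consistent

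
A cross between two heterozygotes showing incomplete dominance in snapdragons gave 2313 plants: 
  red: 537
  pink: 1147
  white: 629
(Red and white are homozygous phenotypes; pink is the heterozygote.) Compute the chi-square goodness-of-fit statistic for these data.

7.475

With incomplete dominance, a heterozygote × heterozygote cross gives a 1:2:1 phenotypic ratio.
Under the 1:2:1 hypothesis (Σ ratio = 4, N = 2313):
  red: 2313 × 1/4 = 578.25
  pink: 2313 × 2/4 = 1156.5
  white: 2313 × 1/4 = 578.25
χ² = Σ (O − E)² / E
  red: (537 − 578.25)² / 578.25 = 2.9426
  pink: (1147 − 1156.5)² / 1156.5 = 0.0780
  white: (629 − 578.25)² / 578.25 = 4.4541
χ² = 2.9426 + 0.0780 + 4.4541 = 7.4747 ≈ 7.475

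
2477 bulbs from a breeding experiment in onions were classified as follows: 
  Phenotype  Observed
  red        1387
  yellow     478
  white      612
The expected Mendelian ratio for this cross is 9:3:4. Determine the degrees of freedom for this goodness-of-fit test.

A goodness-of-fit test with 3 phenotype classes has df = 3 − 1 = 2.

2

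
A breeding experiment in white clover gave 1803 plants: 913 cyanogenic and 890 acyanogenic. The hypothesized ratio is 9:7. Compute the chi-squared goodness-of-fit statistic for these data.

Expected counts for N = 1803 under a 9:7 ratio (total parts = 16):
  cyanogenic: 1803 × 9/16 = 1014.1875
  acyanogenic: 1803 × 7/16 = 788.8125
χ² = Σ (O − E)² / E
  cyanogenic: (913 − 1014.1875)² / 1014.1875 = 10.0957
  acyanogenic: (890 − 788.8125)² / 788.8125 = 12.9802
χ² = 10.0957 + 12.9802 = 23.0759 ≈ 23.076

23.076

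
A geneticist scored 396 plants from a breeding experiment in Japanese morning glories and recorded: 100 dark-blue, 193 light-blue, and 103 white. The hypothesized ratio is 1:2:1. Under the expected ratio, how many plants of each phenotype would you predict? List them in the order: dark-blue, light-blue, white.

The 1:2:1 ratio has 4 parts, so with N = 396 the expected counts are:
  dark-blue: 396 × 1/4 = 99
  light-blue: 396 × 2/4 = 198
  white: 396 × 1/4 = 99

99, 198, 99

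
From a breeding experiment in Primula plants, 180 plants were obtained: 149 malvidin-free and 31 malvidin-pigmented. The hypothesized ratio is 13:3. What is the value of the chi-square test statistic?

Under the 13:3 hypothesis (Σ ratio = 16, N = 180):
  malvidin-free: 180 × 13/16 = 146.25
  malvidin-pigmented: 180 × 3/16 = 33.75
χ² = Σ (O − E)² / E
  malvidin-free: (149 − 146.25)² / 146.25 = 0.0517
  malvidin-pigmented: (31 − 33.75)² / 33.75 = 0.2241
χ² = 0.0517 + 0.2241 = 0.2758 ≈ 0.276

0.276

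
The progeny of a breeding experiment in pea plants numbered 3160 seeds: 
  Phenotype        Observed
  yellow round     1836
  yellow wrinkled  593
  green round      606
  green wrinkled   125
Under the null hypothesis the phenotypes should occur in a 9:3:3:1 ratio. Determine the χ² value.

28.847

The 9:3:3:1 ratio has 16 parts, so with N = 3160 the expected counts are:
  yellow round: 3160 × 9/16 = 1777.5
  yellow wrinkled: 3160 × 3/16 = 592.5
  green round: 3160 × 3/16 = 592.5
  green wrinkled: 3160 × 1/16 = 197.5
χ² = Σ (O − E)² / E
  yellow round: (1836 − 1777.5)² / 1777.5 = 1.9253
  yellow wrinkled: (593 − 592.5)² / 592.5 = 0.0004
  green round: (606 − 592.5)² / 592.5 = 0.3076
  green wrinkled: (125 − 197.5)² / 197.5 = 26.6139
χ² = 1.9253 + 0.0004 + 0.3076 + 26.6139 = 28.8472 ≈ 28.847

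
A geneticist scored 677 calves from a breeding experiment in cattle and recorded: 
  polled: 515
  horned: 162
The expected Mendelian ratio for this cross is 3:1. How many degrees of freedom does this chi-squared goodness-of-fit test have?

A goodness-of-fit test with 2 phenotype classes has df = 2 − 1 = 1.

1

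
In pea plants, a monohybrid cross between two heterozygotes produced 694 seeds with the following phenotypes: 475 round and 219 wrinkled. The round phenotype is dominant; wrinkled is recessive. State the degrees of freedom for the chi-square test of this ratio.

For a monohybrid cross between heterozygotes with complete dominance, the expected phenotypic ratio is 3:1.
A goodness-of-fit test with 2 phenotype classes has df = 2 − 1 = 1.

1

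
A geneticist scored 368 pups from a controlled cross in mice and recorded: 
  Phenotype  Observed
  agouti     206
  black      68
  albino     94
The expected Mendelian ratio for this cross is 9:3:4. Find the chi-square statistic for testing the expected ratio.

0.063

Expected counts for N = 368 under a 9:3:4 ratio (total parts = 16):
  agouti: 368 × 9/16 = 207
  black: 368 × 3/16 = 69
  albino: 368 × 4/16 = 92
χ² = Σ (O − E)² / E
  agouti: (206 − 207)² / 207 = 0.0048
  black: (68 − 69)² / 69 = 0.0145
  albino: (94 − 92)² / 92 = 0.0435
χ² = 0.0048 + 0.0145 + 0.0435 = 0.0628 ≈ 0.063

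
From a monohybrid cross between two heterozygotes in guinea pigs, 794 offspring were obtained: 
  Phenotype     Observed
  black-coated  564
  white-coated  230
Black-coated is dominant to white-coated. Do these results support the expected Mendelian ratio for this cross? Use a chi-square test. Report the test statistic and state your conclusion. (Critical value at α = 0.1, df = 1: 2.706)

For a monohybrid cross between heterozygotes with complete dominance, the expected phenotypic ratio is 3:1.
The 3:1 ratio has 4 parts, so with N = 794 the expected counts are:
  black-coated: 794 × 3/4 = 595.5
  white-coated: 794 × 1/4 = 198.5
χ² = Σ (O − E)² / E
  black-coated: (564 − 595.5)² / 595.5 = 1.6662
  white-coated: (230 − 198.5)² / 198.5 = 4.9987
χ² = 1.6662 + 4.9987 = 6.6649 ≈ 6.665
Degrees of freedom = 2 − 1 = 1; critical value at α = 0.1 is 2.706.
Since 6.665 > 2.706, we reject the null hypothesis — the data do not fit the 3:1 ratio.

6.665; not consistent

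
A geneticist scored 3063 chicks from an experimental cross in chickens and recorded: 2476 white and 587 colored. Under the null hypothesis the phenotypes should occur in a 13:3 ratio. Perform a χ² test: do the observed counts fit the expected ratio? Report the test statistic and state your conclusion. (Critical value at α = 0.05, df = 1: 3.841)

Total ratio parts = 16. Expected numbers out of 3063:
  white: 3063 × 13/16 = 2488.6875
  colored: 3063 × 3/16 = 574.3125
χ² = Σ (O − E)² / E
  white: (2476 − 2488.6875)² / 2488.6875 = 0.0647
  colored: (587 − 574.3125)² / 574.3125 = 0.2803
χ² = 0.0647 + 0.2803 = 0.345
Degrees of freedom = 2 − 1 = 1; critical value at α = 0.05 is 3.841.
Since 0.345 < 3.841, we fail to reject the null hypothesis — the data are consistent with the 13:3 ratio.

0.345; consistent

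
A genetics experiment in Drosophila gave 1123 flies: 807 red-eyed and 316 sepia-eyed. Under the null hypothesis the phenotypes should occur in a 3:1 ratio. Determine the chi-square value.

Expected counts for N = 1123 under a 3:1 ratio (total parts = 4):
  red-eyed: 1123 × 3/4 = 842.25
  sepia-eyed: 1123 × 1/4 = 280.75
χ² = Σ (O − E)² / E
  red-eyed: (807 − 842.25)² / 842.25 = 1.4753
  sepia-eyed: (316 − 280.75)² / 280.75 = 4.4259
χ² = 1.4753 + 4.4259 = 5.9012 ≈ 5.901

5.901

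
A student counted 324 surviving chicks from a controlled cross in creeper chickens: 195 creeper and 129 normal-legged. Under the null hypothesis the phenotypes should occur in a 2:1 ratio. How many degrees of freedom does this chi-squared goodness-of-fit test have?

A goodness-of-fit test with 2 phenotype classes has df = 2 − 1 = 1.

1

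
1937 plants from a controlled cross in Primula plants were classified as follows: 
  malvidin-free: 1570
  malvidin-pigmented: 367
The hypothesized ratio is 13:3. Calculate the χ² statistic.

Expected counts for N = 1937 under a 13:3 ratio (total parts = 16):
  malvidin-free: 1937 × 13/16 = 1573.8125
  malvidin-pigmented: 1937 × 3/16 = 363.1875
χ² = Σ (O − E)² / E
  malvidin-free: (1570 − 1573.8125)² / 1573.8125 = 0.0092
  malvidin-pigmented: (367 − 363.1875)² / 363.1875 = 0.0400
χ² = 0.0092 + 0.0400 = 0.0492 ≈ 0.049

0.049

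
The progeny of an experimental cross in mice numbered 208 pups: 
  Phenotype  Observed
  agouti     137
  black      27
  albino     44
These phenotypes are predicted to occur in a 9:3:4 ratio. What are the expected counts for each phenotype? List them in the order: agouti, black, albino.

The 9:3:4 ratio has 16 parts, so with N = 208 the expected counts are:
  agouti: 208 × 9/16 = 117
  black: 208 × 3/16 = 39
  albino: 208 × 4/16 = 52

117, 39, 52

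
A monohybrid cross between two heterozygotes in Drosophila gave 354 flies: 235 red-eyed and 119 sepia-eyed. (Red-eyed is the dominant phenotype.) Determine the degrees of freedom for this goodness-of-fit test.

1

For a monohybrid cross between heterozygotes with complete dominance, the expected phenotypic ratio is 3:1.
A goodness-of-fit test with 2 phenotype classes has df = 2 − 1 = 1.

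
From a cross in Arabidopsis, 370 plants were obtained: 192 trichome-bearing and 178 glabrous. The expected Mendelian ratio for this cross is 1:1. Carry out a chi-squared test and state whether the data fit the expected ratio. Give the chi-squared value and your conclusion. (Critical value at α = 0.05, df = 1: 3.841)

Under the 1:1 hypothesis (Σ ratio = 2, N = 370):
  trichome-bearing: 370 × 1/2 = 185
  glabrous: 370 × 1/2 = 185
χ² = Σ (O − E)² / E
  trichome-bearing: (192 − 185)² / 185 = 0.2649
  glabrous: (178 − 185)² / 185 = 0.2649
χ² = 0.2649 + 0.2649 = 0.5298 ≈ 0.530
Degrees of freedom = 2 − 1 = 1; critical value at α = 0.05 is 3.841.
Since 0.530 < 3.841, we fail to reject the null hypothesis — the data are consistent with the 1:1 ratio.

0.530; consistent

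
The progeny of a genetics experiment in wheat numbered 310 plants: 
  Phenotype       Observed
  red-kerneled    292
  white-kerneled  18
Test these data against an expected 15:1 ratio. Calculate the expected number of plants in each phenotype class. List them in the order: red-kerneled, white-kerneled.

Expected counts for N = 310 under a 15:1 ratio (total parts = 16):
  red-kerneled: 310 × 15/16 = 290.625
  white-kerneled: 310 × 1/16 = 19.375

290.625, 19.375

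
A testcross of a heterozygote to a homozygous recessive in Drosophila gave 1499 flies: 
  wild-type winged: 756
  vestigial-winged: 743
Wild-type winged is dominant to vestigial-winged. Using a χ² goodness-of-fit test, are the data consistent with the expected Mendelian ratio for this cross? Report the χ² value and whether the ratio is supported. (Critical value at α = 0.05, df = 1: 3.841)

0.113; consistent

A testcross of a heterozygote (Aa × aa) gives a 1:1 phenotypic ratio.
Total ratio parts = 2. Expected numbers out of 1499:
  wild-type winged: 1499 × 1/2 = 749.5
  vestigial-winged: 1499 × 1/2 = 749.5
χ² = Σ (O − E)² / E
  wild-type winged: (756 − 749.5)² / 749.5 = 0.0564
  vestigial-winged: (743 − 749.5)² / 749.5 = 0.0564
χ² = 0.0564 + 0.0564 = 0.1128 ≈ 0.113
Degrees of freedom = 2 − 1 = 1; critical value at α = 0.05 is 3.841.
Since 0.113 < 3.841, we fail to reject the null hypothesis — the data are consistent with the 1:1 ratio.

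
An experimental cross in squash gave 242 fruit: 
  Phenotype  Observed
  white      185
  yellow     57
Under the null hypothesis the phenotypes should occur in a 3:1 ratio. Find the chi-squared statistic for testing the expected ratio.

Total ratio parts = 4. Expected numbers out of 242:
  white: 242 × 3/4 = 181.5
  yellow: 242 × 1/4 = 60.5
χ² = Σ (O − E)² / E
  white: (185 − 181.5)² / 181.5 = 0.0675
  yellow: (57 − 60.5)² / 60.5 = 0.2025
χ² = 0.0675 + 0.2025 = 0.270

0.270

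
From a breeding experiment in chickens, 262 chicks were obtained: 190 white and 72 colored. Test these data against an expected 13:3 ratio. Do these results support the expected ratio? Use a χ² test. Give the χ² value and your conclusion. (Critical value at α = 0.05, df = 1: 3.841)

13.110; not consistent

Expected counts for N = 262 under a 13:3 ratio (total parts = 16):
  white: 262 × 13/16 = 212.875
  colored: 262 × 3/16 = 49.125
χ² = Σ (O − E)² / E
  white: (190 − 212.875)² / 212.875 = 2.4581
  colored: (72 − 49.125)² / 49.125 = 10.6517
χ² = 2.4581 + 10.6517 = 13.1098 ≈ 13.110
Degrees of freedom = 2 − 1 = 1; critical value at α = 0.05 is 3.841.
Since 13.110 > 3.841, we reject the null hypothesis — the data do not fit the 13:3 ratio.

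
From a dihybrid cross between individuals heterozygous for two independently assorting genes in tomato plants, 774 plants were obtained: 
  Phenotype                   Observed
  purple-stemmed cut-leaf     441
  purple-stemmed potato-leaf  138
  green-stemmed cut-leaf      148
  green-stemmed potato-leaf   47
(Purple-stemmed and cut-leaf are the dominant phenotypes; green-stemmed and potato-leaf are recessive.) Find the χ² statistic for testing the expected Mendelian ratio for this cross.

0.519

A dihybrid F₂ with independent assortment and complete dominance at both loci gives a 9:3:3:1 phenotypic ratio.
Under the 9:3:3:1 hypothesis (Σ ratio = 16, N = 774):
  purple-stemmed cut-leaf: 774 × 9/16 = 435.375
  purple-stemmed potato-leaf: 774 × 3/16 = 145.125
  green-stemmed cut-leaf: 774 × 3/16 = 145.125
  green-stemmed potato-leaf: 774 × 1/16 = 48.375
χ² = Σ (O − E)² / E
  purple-stemmed cut-leaf: (441 − 435.375)² / 435.375 = 0.0727
  purple-stemmed potato-leaf: (138 − 145.125)² / 145.125 = 0.3498
  green-stemmed cut-leaf: (148 − 145.125)² / 145.125 = 0.0570
  green-stemmed potato-leaf: (47 − 48.375)² / 48.375 = 0.0391
χ² = 0.0727 + 0.3498 + 0.0570 + 0.0391 = 0.5186 ≈ 0.519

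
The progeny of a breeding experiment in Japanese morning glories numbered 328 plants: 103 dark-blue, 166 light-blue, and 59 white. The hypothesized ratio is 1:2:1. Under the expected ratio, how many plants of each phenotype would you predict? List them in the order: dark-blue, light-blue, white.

The 1:2:1 ratio has 4 parts, so with N = 328 the expected counts are:
  dark-blue: 328 × 1/4 = 82
  light-blue: 328 × 2/4 = 164
  white: 328 × 1/4 = 82

82, 164, 82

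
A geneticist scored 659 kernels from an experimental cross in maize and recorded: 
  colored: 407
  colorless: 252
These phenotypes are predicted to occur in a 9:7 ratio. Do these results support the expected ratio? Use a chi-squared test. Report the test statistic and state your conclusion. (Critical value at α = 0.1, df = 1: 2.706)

8.131; not consistent

Expected counts for N = 659 under a 9:7 ratio (total parts = 16):
  colored: 659 × 9/16 = 370.6875
  colorless: 659 × 7/16 = 288.3125
χ² = Σ (O − E)² / E
  colored: (407 − 370.6875)² / 370.6875 = 3.5572
  colorless: (252 − 288.3125)² / 288.3125 = 4.5735
χ² = 3.5572 + 4.5735 = 8.1307 ≈ 8.131
Degrees of freedom = 2 − 1 = 1; critical value at α = 0.1 is 2.706.
Since 8.131 > 2.706, we reject the null hypothesis — the data do not fit the 9:7 ratio.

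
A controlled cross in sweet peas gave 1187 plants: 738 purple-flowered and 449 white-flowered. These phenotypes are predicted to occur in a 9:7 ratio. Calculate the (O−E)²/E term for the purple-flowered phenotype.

7.404

Expected counts for N = 1187 under a 9:7 ratio (total parts = 16):
  purple-flowered: 1187 × 9/16 = 667.6875
  white-flowered: 1187 × 7/16 = 519.3125
Contribution of purple-flowered: (738 − 667.6875)² / 667.6875 = 7.4044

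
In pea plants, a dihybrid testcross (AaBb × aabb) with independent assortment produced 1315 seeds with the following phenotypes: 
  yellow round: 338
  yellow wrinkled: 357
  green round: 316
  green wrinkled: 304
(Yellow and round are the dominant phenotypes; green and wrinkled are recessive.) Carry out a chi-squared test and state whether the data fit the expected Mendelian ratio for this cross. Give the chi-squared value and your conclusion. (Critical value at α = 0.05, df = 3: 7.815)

5.046; consistent

A dihybrid testcross with independent assortment gives a 1:1:1:1 ratio.
Total ratio parts = 4. Expected numbers out of 1315:
  yellow round: 1315 × 1/4 = 328.75
  yellow wrinkled: 1315 × 1/4 = 328.75
  green round: 1315 × 1/4 = 328.75
  green wrinkled: 1315 × 1/4 = 328.75
χ² = Σ (O − E)² / E
  yellow round: (338 − 328.75)² / 328.75 = 0.2603
  yellow wrinkled: (357 − 328.75)² / 328.75 = 2.4276
  green round: (316 − 328.75)² / 328.75 = 0.4945
  green wrinkled: (304 − 328.75)² / 328.75 = 1.8633
χ² = 0.2603 + 2.4276 + 0.4945 + 1.8633 = 5.0457 ≈ 5.046
Degrees of freedom = 4 − 1 = 3; critical value at α = 0.05 is 7.815.
Since 5.046 < 7.815, we fail to reject the null hypothesis — the data are consistent with the 1:1:1:1 ratio.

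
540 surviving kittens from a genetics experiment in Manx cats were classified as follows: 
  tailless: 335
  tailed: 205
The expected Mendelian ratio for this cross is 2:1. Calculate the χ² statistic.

The 2:1 ratio has 3 parts, so with N = 540 the expected counts are:
  tailless: 540 × 2/3 = 360
  tailed: 540 × 1/3 = 180
χ² = Σ (O − E)² / E
  tailless: (335 − 360)² / 360 = 1.7361
  tailed: (205 − 180)² / 180 = 3.4722
χ² = 1.7361 + 3.4722 = 5.2083 ≈ 5.208

5.208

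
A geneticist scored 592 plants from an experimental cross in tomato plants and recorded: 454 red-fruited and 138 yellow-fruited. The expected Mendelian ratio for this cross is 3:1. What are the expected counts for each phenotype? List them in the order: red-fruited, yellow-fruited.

Under the 3:1 hypothesis (Σ ratio = 4, N = 592):
  red-fruited: 592 × 3/4 = 444
  yellow-fruited: 592 × 1/4 = 148

444, 148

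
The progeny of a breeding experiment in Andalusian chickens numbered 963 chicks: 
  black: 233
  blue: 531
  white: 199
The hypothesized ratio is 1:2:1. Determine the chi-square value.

12.578

The 1:2:1 ratio has 4 parts, so with N = 963 the expected counts are:
  black: 963 × 1/4 = 240.75
  blue: 963 × 2/4 = 481.5
  white: 963 × 1/4 = 240.75
χ² = Σ (O − E)² / E
  black: (233 − 240.75)² / 240.75 = 0.2495
  blue: (531 − 481.5)² / 481.5 = 5.0888
  white: (199 − 240.75)² / 240.75 = 7.2401
χ² = 0.2495 + 5.0888 + 7.2401 = 12.5784 ≈ 12.578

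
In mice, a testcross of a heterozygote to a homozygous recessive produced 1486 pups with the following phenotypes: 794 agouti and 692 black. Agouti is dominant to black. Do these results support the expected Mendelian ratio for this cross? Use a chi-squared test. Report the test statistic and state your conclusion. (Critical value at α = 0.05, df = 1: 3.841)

7.001; not consistent

A testcross of a heterozygote (Aa × aa) gives a 1:1 phenotypic ratio.
The 1:1 ratio has 2 parts, so with N = 1486 the expected counts are:
  agouti: 1486 × 1/2 = 743
  black: 1486 × 1/2 = 743
χ² = Σ (O − E)² / E
  agouti: (794 − 743)² / 743 = 3.5007
  black: (692 − 743)² / 743 = 3.5007
χ² = 3.5007 + 3.5007 = 7.0014 ≈ 7.001
Degrees of freedom = 2 − 1 = 1; critical value at α = 0.05 is 3.841.
Since 7.001 > 3.841, we reject the null hypothesis — the data do not fit the 1:1 ratio.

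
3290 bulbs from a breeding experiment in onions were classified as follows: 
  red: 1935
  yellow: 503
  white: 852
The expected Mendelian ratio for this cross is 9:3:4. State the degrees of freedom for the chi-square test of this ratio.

2

A goodness-of-fit test with 3 phenotype classes has df = 3 − 1 = 2.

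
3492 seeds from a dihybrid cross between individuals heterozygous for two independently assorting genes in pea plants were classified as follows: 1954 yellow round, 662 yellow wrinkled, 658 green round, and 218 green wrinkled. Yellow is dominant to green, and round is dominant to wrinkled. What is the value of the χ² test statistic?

A dihybrid F₂ with independent assortment and complete dominance at both loci gives a 9:3:3:1 phenotypic ratio.
Expected counts for N = 3492 under a 9:3:3:1 ratio (total parts = 16):
  yellow round: 3492 × 9/16 = 1964.25
  yellow wrinkled: 3492 × 3/16 = 654.75
  green round: 3492 × 3/16 = 654.75
  green wrinkled: 3492 × 1/16 = 218.25
χ² = Σ (O − E)² / E
  yellow round: (1954 − 1964.25)² / 1964.25 = 0.0535
  yellow wrinkled: (662 − 654.75)² / 654.75 = 0.0803
  green round: (658 − 654.75)² / 654.75 = 0.0161
  green wrinkled: (218 − 218.25)² / 218.25 = 0.0003
χ² = 0.0535 + 0.0803 + 0.0161 + 0.0003 = 0.1502 ≈ 0.150

0.150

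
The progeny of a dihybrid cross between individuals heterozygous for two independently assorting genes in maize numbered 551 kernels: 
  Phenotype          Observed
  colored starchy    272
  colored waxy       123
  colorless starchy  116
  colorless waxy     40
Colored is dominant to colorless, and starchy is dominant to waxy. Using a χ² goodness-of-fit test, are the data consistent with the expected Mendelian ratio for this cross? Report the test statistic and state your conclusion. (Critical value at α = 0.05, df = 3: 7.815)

A dihybrid F₂ with independent assortment and complete dominance at both loci gives a 9:3:3:1 phenotypic ratio.
Total ratio parts = 16. Expected numbers out of 551:
  colored starchy: 551 × 9/16 = 309.9375
  colored waxy: 551 × 3/16 = 103.3125
  colorless starchy: 551 × 3/16 = 103.3125
  colorless waxy: 551 × 1/16 = 34.4375
χ² = Σ (O − E)² / E
  colored starchy: (272 − 309.9375)² / 309.9375 = 4.6437
  colored waxy: (123 − 103.3125)² / 103.3125 = 3.7517
  colorless starchy: (116 − 103.3125)² / 103.3125 = 1.5581
  colorless waxy: (40 − 34.4375)² / 34.4375 = 0.8985
χ² = 4.6437 + 3.7517 + 1.5581 + 0.8985 = 10.852
Degrees of freedom = 4 − 1 = 3; critical value at α = 0.05 is 7.815.
Since 10.852 > 7.815, we reject the null hypothesis — the data do not fit the 9:3:3:1 ratio.

10.852; not consistent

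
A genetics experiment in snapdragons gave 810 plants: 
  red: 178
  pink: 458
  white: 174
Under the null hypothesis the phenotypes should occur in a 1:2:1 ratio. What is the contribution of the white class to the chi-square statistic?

4.011

The 1:2:1 ratio has 4 parts, so with N = 810 the expected counts are:
  red: 810 × 1/4 = 202.5
  pink: 810 × 2/4 = 405
  white: 810 × 1/4 = 202.5
Contribution of white: (174 − 202.5)² / 202.5 = 4.0111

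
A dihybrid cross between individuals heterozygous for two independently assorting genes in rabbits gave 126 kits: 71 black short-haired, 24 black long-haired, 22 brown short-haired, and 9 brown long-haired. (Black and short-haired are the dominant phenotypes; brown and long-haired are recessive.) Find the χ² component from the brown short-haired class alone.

0.112

A dihybrid F₂ with independent assortment and complete dominance at both loci gives a 9:3:3:1 phenotypic ratio.
Total ratio parts = 16. Expected numbers out of 126:
  black short-haired: 126 × 9/16 = 70.875
  black long-haired: 126 × 3/16 = 23.625
  brown short-haired: 126 × 3/16 = 23.625
  brown long-haired: 126 × 1/16 = 7.875
Contribution of brown short-haired: (22 − 23.625)² / 23.625 = 0.1118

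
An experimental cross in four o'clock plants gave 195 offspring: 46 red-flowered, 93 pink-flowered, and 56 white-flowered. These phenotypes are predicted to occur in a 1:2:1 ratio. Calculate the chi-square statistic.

Expected counts for N = 195 under a 1:2:1 ratio (total parts = 4):
  red-flowered: 195 × 1/4 = 48.75
  pink-flowered: 195 × 2/4 = 97.5
  white-flowered: 195 × 1/4 = 48.75
χ² = Σ (O − E)² / E
  red-flowered: (46 − 48.75)² / 48.75 = 0.1551
  pink-flowered: (93 − 97.5)² / 97.5 = 0.2077
  white-flowered: (56 − 48.75)² / 48.75 = 1.0782
χ² = 0.1551 + 0.2077 + 1.0782 = 1.441

1.441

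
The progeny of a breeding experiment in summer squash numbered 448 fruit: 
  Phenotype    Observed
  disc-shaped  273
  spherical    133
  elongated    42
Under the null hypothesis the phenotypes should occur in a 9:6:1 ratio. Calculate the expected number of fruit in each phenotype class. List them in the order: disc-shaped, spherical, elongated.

Total ratio parts = 16. Expected numbers out of 448:
  disc-shaped: 448 × 9/16 = 252
  spherical: 448 × 6/16 = 168
  elongated: 448 × 1/16 = 28

252, 168, 28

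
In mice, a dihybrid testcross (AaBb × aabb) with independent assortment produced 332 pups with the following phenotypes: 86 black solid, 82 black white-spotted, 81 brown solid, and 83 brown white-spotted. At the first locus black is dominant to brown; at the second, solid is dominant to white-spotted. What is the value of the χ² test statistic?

A dihybrid testcross with independent assortment gives a 1:1:1:1 ratio.
Under the 1:1:1:1 hypothesis (Σ ratio = 4, N = 332):
  black solid: 332 × 1/4 = 83
  black white-spotted: 332 × 1/4 = 83
  brown solid: 332 × 1/4 = 83
  brown white-spotted: 332 × 1/4 = 83
χ² = Σ (O − E)² / E
  black solid: (86 − 83)² / 83 = 0.1084
  black white-spotted: (82 − 83)² / 83 = 0.0120
  brown solid: (81 − 83)² / 83 = 0.0482
  brown white-spotted: (83 − 83)² / 83 = 0.0000
χ² = 0.1084 + 0.0120 + 0.0482 + 0.0000 = 0.1686 ≈ 0.169

0.169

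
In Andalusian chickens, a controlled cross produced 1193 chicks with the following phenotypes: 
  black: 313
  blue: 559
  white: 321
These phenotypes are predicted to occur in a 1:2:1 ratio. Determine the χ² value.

Expected counts for N = 1193 under a 1:2:1 ratio (total parts = 4):
  black: 1193 × 1/4 = 298.25
  blue: 1193 × 2/4 = 596.5
  white: 1193 × 1/4 = 298.25
χ² = Σ (O − E)² / E
  black: (313 − 298.25)² / 298.25 = 0.7295
  blue: (559 − 596.5)² / 596.5 = 2.3575
  white: (321 − 298.25)² / 298.25 = 1.7353
χ² = 0.7295 + 2.3575 + 1.7353 = 4.8223 ≈ 4.822

4.822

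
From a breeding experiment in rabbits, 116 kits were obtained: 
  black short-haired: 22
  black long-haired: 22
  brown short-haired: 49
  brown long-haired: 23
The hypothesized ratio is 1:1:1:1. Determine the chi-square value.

Expected counts for N = 116 under a 1:1:1:1 ratio (total parts = 4):
  black short-haired: 116 × 1/4 = 29
  black long-haired: 116 × 1/4 = 29
  brown short-haired: 116 × 1/4 = 29
  brown long-haired: 116 × 1/4 = 29
χ² = Σ (O − E)² / E
  black short-haired: (22 − 29)² / 29 = 1.6897
  black long-haired: (22 − 29)² / 29 = 1.6897
  brown short-haired: (49 − 29)² / 29 = 13.7931
  brown long-haired: (23 − 29)² / 29 = 1.2414
χ² = 1.6897 + 1.6897 + 13.7931 + 1.2414 = 18.4139 ≈ 18.414

18.414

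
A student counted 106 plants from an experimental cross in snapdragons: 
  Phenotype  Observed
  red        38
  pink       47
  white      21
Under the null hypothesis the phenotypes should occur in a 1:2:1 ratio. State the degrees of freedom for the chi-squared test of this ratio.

2

A goodness-of-fit test with 3 phenotype classes has df = 3 − 1 = 2.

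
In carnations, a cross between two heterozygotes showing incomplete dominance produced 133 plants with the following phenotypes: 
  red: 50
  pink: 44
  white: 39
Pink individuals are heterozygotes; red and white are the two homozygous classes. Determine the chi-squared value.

With incomplete dominance, a heterozygote × heterozygote cross gives a 1:2:1 phenotypic ratio.
Under the 1:2:1 hypothesis (Σ ratio = 4, N = 133):
  red: 133 × 1/4 = 33.25
  pink: 133 × 2/4 = 66.5
  white: 133 × 1/4 = 33.25
χ² = Σ (O − E)² / E
  red: (50 − 33.25)² / 33.25 = 8.4380
  pink: (44 − 66.5)² / 66.5 = 7.6128
  white: (39 − 33.25)² / 33.25 = 0.9944
χ² = 8.4380 + 7.6128 + 0.9944 = 17.0452 ≈ 17.045

17.045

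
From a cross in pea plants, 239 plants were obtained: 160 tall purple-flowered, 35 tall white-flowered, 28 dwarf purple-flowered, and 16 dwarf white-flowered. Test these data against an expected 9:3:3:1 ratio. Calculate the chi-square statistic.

Under the 9:3:3:1 hypothesis (Σ ratio = 16, N = 239):
  tall purple-flowered: 239 × 9/16 = 134.4375
  tall white-flowered: 239 × 3/16 = 44.8125
  dwarf purple-flowered: 239 × 3/16 = 44.8125
  dwarf white-flowered: 239 × 1/16 = 14.9375
χ² = Σ (O − E)² / E
  tall purple-flowered: (160 − 134.4375)² / 134.4375 = 4.8606
  tall white-flowered: (35 − 44.8125)² / 44.8125 = 2.1486
  dwarf purple-flowered: (28 − 44.8125)² / 44.8125 = 6.3076
  dwarf white-flowered: (16 − 14.9375)² / 14.9375 = 0.0756
χ² = 4.8606 + 2.1486 + 6.3076 + 0.0756 = 13.3924 ≈ 13.392

13.392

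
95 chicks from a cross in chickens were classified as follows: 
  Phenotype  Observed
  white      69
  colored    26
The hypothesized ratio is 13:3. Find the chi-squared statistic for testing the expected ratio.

4.632

The 13:3 ratio has 16 parts, so with N = 95 the expected counts are:
  white: 95 × 13/16 = 77.1875
  colored: 95 × 3/16 = 17.8125
χ² = Σ (O − E)² / E
  white: (69 − 77.1875)² / 77.1875 = 0.8685
  colored: (26 − 17.8125)² / 17.8125 = 3.7634
χ² = 0.8685 + 3.7634 = 4.6319 ≈ 4.632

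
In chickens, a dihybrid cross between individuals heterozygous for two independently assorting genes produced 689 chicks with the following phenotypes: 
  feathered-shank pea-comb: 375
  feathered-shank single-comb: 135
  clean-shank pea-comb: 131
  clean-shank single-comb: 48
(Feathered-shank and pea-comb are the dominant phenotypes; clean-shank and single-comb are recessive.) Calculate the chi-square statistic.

A dihybrid F₂ with independent assortment and complete dominance at both loci gives a 9:3:3:1 phenotypic ratio.
Expected counts for N = 689 under a 9:3:3:1 ratio (total parts = 16):
  feathered-shank pea-comb: 689 × 9/16 = 387.5625
  feathered-shank single-comb: 689 × 3/16 = 129.1875
  clean-shank pea-comb: 689 × 3/16 = 129.1875
  clean-shank single-comb: 689 × 1/16 = 43.0625
χ² = Σ (O − E)² / E
  feathered-shank pea-comb: (375 − 387.5625)² / 387.5625 = 0.4072
  feathered-shank single-comb: (135 − 129.1875)² / 129.1875 = 0.2615
  clean-shank pea-comb: (131 − 129.1875)² / 129.1875 = 0.0254
  clean-shank single-comb: (48 − 43.0625)² / 43.0625 = 0.5661
χ² = 0.4072 + 0.2615 + 0.0254 + 0.5661 = 1.2602 ≈ 1.260

1.260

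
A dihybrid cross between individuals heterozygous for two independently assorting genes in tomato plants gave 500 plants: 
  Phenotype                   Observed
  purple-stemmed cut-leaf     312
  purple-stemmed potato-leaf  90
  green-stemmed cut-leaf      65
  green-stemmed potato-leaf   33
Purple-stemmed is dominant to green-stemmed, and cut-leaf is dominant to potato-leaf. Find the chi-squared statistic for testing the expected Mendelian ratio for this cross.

12.427

A dihybrid F₂ with independent assortment and complete dominance at both loci gives a 9:3:3:1 phenotypic ratio.
Expected counts for N = 500 under a 9:3:3:1 ratio (total parts = 16):
  purple-stemmed cut-leaf: 500 × 9/16 = 281.25
  purple-stemmed potato-leaf: 500 × 3/16 = 93.75
  green-stemmed cut-leaf: 500 × 3/16 = 93.75
  green-stemmed potato-leaf: 500 × 1/16 = 31.25
χ² = Σ (O − E)² / E
  purple-stemmed cut-leaf: (312 − 281.25)² / 281.25 = 3.3620
  purple-stemmed potato-leaf: (90 − 93.75)² / 93.75 = 0.1500
  green-stemmed cut-leaf: (65 − 93.75)² / 93.75 = 8.8167
  green-stemmed potato-leaf: (33 − 31.25)² / 31.25 = 0.0980
χ² = 3.3620 + 0.1500 + 8.8167 + 0.0980 = 12.4267 ≈ 12.427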